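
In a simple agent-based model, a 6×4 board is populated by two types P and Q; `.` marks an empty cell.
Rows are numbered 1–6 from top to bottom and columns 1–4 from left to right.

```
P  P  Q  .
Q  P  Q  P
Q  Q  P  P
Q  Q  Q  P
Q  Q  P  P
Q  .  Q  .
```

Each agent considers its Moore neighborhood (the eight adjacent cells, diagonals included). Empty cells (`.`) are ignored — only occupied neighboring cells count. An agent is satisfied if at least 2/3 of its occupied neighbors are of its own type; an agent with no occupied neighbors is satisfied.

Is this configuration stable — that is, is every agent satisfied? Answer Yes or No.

No

(1,1)P 2/3 ok
(1,2)P 2/5 unhappy
(1,3)Q 1/4 unhappy
(2,1)Q 2/5 unhappy
(2,2)P 3/8 unhappy
(2,3)Q 2/7 unhappy
(2,4)P 2/4 unhappy
(3,1)Q 4/5 ok
(3,2)Q 6/8 ok
(3,3)P 4/8 unhappy
(3,4)P 3/5 unhappy
(4,1)Q 5/5 ok
(4,2)Q 6/8 ok
(4,3)Q 3/8 unhappy
(4,4)P 4/5 ok
(5,1)Q 4/4 ok
(5,2)Q 6/7 ok
(5,3)P 2/6 unhappy
(5,4)P 2/4 unhappy
(6,1)Q 2/2 ok
(6,3)Q 1/3 unhappy
For instance (1,2) has only 2/5 same-type neighbors, below 2/3.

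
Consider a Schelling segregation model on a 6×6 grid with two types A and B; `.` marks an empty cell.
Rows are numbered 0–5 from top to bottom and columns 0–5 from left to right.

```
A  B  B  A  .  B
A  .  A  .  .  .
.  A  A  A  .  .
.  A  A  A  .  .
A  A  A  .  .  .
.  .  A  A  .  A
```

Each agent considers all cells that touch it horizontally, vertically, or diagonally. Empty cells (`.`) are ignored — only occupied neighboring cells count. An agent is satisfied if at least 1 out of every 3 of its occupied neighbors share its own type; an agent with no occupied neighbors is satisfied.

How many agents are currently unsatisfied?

1

Row 0: (0,0)A 1/2 ✓ · (0,1)B 1/4 ✗ · (0,2)B 1/3 ✓ · (0,3)A 1/2 ✓ · (0,5)B 0/0 ✓
Row 1: (1,0)A 2/3 ✓ · (1,2)A 4/6 ✓
Row 2: (2,1)A 5/5 ✓ · (2,2)A 6/6 ✓ · (2,3)A 4/4 ✓
Row 3: (3,1)A 6/6 ✓ · (3,2)A 7/7 ✓ · (3,3)A 4/4 ✓
Row 4: (4,0)A 2/2 ✓ · (4,1)A 5/5 ✓ · (4,2)A 6/6 ✓
Row 5: (5,2)A 3/3 ✓ · (5,3)A 2/2 ✓ · (5,5)A 0/0 ✓
Unsatisfied: (0,1) — 1 in total.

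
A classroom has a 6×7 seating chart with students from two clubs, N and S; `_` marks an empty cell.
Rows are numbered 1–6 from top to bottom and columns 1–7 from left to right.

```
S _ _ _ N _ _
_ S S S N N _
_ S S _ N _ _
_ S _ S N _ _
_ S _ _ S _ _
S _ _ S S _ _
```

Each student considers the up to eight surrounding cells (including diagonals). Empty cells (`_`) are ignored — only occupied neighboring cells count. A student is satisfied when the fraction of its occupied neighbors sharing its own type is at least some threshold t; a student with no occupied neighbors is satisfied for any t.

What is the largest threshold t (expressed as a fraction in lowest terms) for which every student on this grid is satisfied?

1/3

Row 1: (1,1)S 1/1 · (1,5)N 2/3
Row 2: (2,2)S 4/4 · (2,3)S 4/4 · (2,4)S 2/5 · (2,5)N 3/4 · (2,6)N 3/3
Row 3: (3,2)S 4/4 · (3,3)S 6/6 · (3,5)N 3/5
Row 4: (4,2)S 3/3 · (4,4)S 2/4 · (4,5)N 1/3
Row 5: (5,2)S 2/2 · (5,5)S 3/4
Row 6: (6,1)S 1/1 · (6,4)S 2/2 · (6,5)S 2/2
The smallest same-type fraction is 1/3 at (4,5), which reduces to 1/3. Any threshold above that leaves this student unsatisfied.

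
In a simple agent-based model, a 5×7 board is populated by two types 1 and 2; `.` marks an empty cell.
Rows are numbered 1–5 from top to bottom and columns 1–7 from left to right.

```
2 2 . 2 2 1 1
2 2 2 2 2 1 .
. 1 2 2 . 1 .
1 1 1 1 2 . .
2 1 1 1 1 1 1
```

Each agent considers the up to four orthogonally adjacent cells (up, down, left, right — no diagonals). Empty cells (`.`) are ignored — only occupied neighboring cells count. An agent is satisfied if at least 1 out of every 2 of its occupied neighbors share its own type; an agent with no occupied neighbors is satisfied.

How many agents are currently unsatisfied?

3

(1,1)2 2/2 ok
(1,2)2 2/2 ok
(1,4)2 2/2 ok
(1,5)2 2/3 ok
(1,6)1 2/3 ok
(1,7)1 1/1 ok
(2,1)2 2/2 ok
(2,2)2 3/4 ok
(2,3)2 3/3 ok
(2,4)2 4/4 ok
(2,5)2 2/3 ok
(2,6)1 2/3 ok
(3,2)1 1/3 unhappy
(3,3)2 2/4 ok
(3,4)2 2/3 ok
(3,6)1 1/1 ok
(4,1)1 1/2 ok
(4,2)1 4/4 ok
(4,3)1 3/4 ok
(4,4)1 2/4 ok
(4,5)2 0/2 unhappy
(5,1)2 0/2 unhappy
(5,2)1 2/3 ok
(5,3)1 3/3 ok
(5,4)1 3/3 ok
(5,5)1 2/3 ok
(5,6)1 2/2 ok
(5,7)1 1/1 ok
Unsatisfied: (3,2), (4,5), (5,1) — 3 in total.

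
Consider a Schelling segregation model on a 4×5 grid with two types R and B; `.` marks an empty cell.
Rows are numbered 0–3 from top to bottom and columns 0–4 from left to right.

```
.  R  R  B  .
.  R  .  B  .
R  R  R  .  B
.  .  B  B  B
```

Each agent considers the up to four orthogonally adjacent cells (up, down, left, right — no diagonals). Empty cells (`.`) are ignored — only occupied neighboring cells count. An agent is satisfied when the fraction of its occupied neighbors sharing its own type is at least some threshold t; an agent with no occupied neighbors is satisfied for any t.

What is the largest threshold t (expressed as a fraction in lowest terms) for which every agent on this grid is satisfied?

Row 0: (0,1)R 2/2 · (0,2)R 1/2 · (0,3)B 1/2
Row 1: (1,1)R 2/2 · (1,3)B 1/1
Row 2: (2,0)R 1/1 · (2,1)R 3/3 · (2,2)R 1/2 · (2,4)B 1/1
Row 3: (3,2)B 1/2 · (3,3)B 2/2 · (3,4)B 2/2
The smallest same-type fraction is 1/2 at (0,2), which reduces to 1/2. Any threshold above that leaves this agent unsatisfied.

1/2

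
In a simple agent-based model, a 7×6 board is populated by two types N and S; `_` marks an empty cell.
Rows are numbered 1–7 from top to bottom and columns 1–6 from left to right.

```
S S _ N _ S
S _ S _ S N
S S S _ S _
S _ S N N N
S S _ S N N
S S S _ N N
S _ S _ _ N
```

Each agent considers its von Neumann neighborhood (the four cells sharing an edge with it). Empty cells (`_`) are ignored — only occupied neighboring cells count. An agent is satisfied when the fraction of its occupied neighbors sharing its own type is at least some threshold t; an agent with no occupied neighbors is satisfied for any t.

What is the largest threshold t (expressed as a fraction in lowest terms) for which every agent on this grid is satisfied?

(1,1)S 2/2
(1,2)S 1/1
(1,4)N — no occupied neighbors
(1,6)S 0/1
(2,1)S 2/2
(2,3)S 1/1
(2,5)S 1/2
(2,6)N 0/2
(3,1)S 3/3
(3,2)S 2/2
(3,3)S 3/3
(3,5)S 1/2
(4,1)S 2/2
(4,3)S 1/2
(4,4)N 1/3
(4,5)N 3/4
(4,6)N 2/2
(5,1)S 3/3
(5,2)S 2/2
(5,4)S 0/2
(5,5)N 3/4
(5,6)N 3/3
(6,1)S 3/3
(6,2)S 3/3
(6,3)S 2/2
(6,5)N 2/2
(6,6)N 3/3
(7,1)S 1/1
(7,3)S 1/1
(7,6)N 1/1
The smallest same-type fraction is 0/1 at (1,6), which reduces to 0/1. Any threshold above that leaves this agent unsatisfied.

0/1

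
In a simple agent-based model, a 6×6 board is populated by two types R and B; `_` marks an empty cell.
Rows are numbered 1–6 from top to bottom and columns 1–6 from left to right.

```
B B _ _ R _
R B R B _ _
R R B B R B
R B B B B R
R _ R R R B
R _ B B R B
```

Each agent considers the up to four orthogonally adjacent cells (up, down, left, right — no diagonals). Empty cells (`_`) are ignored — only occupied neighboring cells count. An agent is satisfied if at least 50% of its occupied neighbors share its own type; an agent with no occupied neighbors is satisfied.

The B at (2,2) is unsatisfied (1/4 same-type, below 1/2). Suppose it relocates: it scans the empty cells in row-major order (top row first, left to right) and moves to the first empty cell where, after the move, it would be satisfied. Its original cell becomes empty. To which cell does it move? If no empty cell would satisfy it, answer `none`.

Vacating (2,2). Empty cells in order:
  (1,3): 1/2 same-type → satisfied — stop here.

(1,3)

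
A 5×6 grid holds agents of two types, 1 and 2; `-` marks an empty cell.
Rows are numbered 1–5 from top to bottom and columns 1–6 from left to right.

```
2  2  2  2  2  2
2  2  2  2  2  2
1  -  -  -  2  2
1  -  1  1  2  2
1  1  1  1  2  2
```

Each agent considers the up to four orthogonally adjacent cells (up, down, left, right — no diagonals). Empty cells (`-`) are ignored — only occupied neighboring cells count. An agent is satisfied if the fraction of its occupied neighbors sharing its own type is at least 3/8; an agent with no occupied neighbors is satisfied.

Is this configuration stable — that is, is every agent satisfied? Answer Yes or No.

Yes

Row 1: (1,1)2 2/2 ok · (1,2)2 3/3 ok · (1,3)2 3/3 ok · (1,4)2 3/3 ok · (1,5)2 3/3 ok · (1,6)2 2/2 ok
Row 2: (2,1)2 2/3 ok · (2,2)2 3/3 ok · (2,3)2 3/3 ok · (2,4)2 3/3 ok · (2,5)2 4/4 ok · (2,6)2 3/3 ok
Row 3: (3,1)1 1/2 ok · (3,5)2 3/3 ok · (3,6)2 3/3 ok
Row 4: (4,1)1 2/2 ok · (4,3)1 2/2 ok · (4,4)1 2/3 ok · (4,5)2 3/4 ok · (4,6)2 3/3 ok
Row 5: (5,1)1 2/2 ok · (5,2)1 2/2 ok · (5,3)1 3/3 ok · (5,4)1 2/3 ok · (5,5)2 2/3 ok · (5,6)2 2/2 ok
All meet the threshold, so the configuration is stable.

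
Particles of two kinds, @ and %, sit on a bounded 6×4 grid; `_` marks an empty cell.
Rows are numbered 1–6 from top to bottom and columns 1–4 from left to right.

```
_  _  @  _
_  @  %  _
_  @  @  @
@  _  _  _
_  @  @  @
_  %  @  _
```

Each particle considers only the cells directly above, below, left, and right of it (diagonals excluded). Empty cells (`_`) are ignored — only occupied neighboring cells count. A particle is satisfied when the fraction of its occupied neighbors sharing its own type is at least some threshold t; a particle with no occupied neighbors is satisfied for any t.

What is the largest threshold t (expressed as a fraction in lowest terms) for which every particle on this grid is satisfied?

Row 1: (1,3)@ 0/1
Row 2: (2,2)@ 1/2 · (2,3)% 0/3
Row 3: (3,2)@ 2/2 · (3,3)@ 2/3 · (3,4)@ 1/1
Row 4: (4,1)@ — no occupied neighbors
Row 5: (5,2)@ 1/2 · (5,3)@ 3/3 · (5,4)@ 1/1
Row 6: (6,2)% 0/2 · (6,3)@ 1/2
The smallest same-type fraction is 0/1 at (1,3), which reduces to 0/1. Any threshold above that leaves this particle unsatisfied.

0/1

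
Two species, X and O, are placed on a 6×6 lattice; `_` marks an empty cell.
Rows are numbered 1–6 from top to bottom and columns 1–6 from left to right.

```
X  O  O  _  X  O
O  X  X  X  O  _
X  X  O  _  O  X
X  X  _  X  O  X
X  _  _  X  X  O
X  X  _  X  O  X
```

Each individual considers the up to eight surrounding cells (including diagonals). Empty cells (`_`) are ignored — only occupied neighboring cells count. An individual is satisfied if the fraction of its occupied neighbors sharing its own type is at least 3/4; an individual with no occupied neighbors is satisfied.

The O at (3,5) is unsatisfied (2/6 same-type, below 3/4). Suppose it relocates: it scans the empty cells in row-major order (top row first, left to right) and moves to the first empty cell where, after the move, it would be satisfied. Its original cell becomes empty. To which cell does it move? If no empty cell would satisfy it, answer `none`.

none

Vacating (3,5). Empty cells in order:
  (1,4): 2/5 same-type → still unsatisfied.
  (2,6): 2/4 same-type → still unsatisfied.
  (3,4): 3/6 same-type → still unsatisfied.
  (4,3): 1/5 same-type → still unsatisfied.
  (5,2): 0/5 same-type → still unsatisfied.
  (5,3): 0/5 same-type → still unsatisfied.
  (6,3): 0/3 same-type → still unsatisfied.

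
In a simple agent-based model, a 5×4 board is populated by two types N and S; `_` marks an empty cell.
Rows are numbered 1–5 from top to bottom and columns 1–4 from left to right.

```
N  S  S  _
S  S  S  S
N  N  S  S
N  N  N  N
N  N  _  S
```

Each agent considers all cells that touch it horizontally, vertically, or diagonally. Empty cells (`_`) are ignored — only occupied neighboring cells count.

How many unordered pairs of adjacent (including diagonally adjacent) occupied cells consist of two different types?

16

Scan each occupied cell's neighbors to the right and below (and the two forward diagonals) so each pair is counted once.
From row 1: 3 unlike of 10 pairs (running 3/10).
From row 2: 5 unlike of 13 pairs (running 8/23).
From row 3: 6 unlike of 13 pairs (running 14/36).
From row 4: 2 unlike of 10 pairs (running 16/46).
From row 5: 0 unlike of 1 pairs (running 16/47).
Total adjacent occupied pairs: 47; unlike-type pairs: 16.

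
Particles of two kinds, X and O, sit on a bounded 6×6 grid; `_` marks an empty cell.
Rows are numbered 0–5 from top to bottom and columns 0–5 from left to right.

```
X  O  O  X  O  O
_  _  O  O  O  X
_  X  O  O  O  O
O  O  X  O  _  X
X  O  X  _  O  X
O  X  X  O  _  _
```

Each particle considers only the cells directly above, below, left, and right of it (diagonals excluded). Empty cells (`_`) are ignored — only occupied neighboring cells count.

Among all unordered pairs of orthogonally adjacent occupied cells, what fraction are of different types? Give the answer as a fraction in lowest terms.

Scan each occupied cell's neighbors to the right and below so each pair is counted once.
From row 0: 5 unlike of 9 pairs (running 5/9).
From row 1: 2 unlike of 7 pairs (running 7/16).
From row 2: 4 unlike of 8 pairs (running 11/24).
From row 3: 3 unlike of 7 pairs (running 14/31).
From row 4: 5 unlike of 6 pairs (running 19/37).
From row 5: 2 unlike of 3 pairs (running 21/40).
Total adjacent occupied pairs: 40; unlike-type pairs: 21.
21/40 is already in lowest terms.

21/40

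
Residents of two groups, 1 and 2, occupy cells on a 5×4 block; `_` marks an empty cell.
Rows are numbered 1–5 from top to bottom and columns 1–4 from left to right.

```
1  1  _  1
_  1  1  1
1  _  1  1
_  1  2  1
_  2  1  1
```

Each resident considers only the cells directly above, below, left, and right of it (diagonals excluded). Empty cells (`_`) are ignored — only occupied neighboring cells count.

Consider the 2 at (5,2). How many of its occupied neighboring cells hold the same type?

Occupied neighbors of (5,2): (4,2)=1, (5,3)=1.
Same type (2): 0 of 2.

0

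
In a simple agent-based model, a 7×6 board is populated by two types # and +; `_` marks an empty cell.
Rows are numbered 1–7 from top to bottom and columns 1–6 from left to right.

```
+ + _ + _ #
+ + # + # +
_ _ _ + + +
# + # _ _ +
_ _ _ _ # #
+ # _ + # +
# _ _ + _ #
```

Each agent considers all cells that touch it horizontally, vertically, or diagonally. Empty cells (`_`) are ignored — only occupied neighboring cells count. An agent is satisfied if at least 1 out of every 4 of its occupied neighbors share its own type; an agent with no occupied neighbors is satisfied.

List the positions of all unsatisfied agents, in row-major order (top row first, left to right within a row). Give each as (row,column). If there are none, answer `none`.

(2,3), (2,5), (4,1), (4,2), (4,3), (6,1), (6,6)

Row 1: (1,1)+ 3/3 ok · (1,2)+ 3/4 ok · (1,4)+ 1/3 ok · (1,6)# 1/2 ok
Row 2: (2,1)+ 3/3 ok · (2,2)+ 3/4 ok · (2,3)# 0/5 unhappy · (2,4)+ 3/5 ok · (2,5)# 1/7 unhappy · (2,6)+ 2/4 ok
Row 3: (3,4)+ 2/5 ok · (3,5)+ 5/6 ok · (3,6)+ 3/4 ok
Row 4: (4,1)# 0/1 unhappy · (4,2)+ 0/2 unhappy · (4,3)# 0/2 unhappy · (4,6)+ 2/4 ok
Row 5: (5,5)# 2/5 ok · (5,6)# 2/4 ok
Row 6: (6,1)+ 0/2 unhappy · (6,2)# 1/2 ok · (6,4)+ 1/3 ok · (6,5)# 3/6 ok · (6,6)+ 0/4 unhappy
Row 7: (7,1)# 1/2 ok · (7,4)+ 1/2 ok · (7,6)# 1/2 ok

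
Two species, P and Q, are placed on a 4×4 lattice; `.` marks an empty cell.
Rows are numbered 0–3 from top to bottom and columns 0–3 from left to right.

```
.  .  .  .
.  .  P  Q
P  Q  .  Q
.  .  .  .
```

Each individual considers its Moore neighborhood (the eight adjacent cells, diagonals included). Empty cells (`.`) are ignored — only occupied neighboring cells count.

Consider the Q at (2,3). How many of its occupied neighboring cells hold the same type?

1

Occupied neighbors of (2,3): (1,2)=P, (1,3)=Q.
Same type (Q): 1 of 2.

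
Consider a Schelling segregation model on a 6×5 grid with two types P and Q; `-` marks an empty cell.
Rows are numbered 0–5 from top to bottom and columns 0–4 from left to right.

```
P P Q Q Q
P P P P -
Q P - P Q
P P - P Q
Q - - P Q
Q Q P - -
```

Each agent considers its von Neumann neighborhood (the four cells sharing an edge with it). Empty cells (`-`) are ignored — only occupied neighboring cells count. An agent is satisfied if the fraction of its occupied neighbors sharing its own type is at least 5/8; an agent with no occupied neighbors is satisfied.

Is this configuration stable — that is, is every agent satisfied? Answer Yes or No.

No

(0,0)P 2/2 ✓
(0,1)P 2/3 ✓
(0,2)Q 1/3 ✗
(0,3)Q 2/3 ✓
(0,4)Q 1/1 ✓
(1,0)P 2/3 ✓
(1,1)P 4/4 ✓
(1,2)P 2/3 ✓
(1,3)P 2/3 ✓
(2,0)Q 0/3 ✗
(2,1)P 2/3 ✓
(2,3)P 2/3 ✓
(2,4)Q 1/2 ✗
(3,0)P 1/3 ✗
(3,1)P 2/2 ✓
(3,3)P 2/3 ✓
(3,4)Q 2/3 ✓
(4,0)Q 1/2 ✗
(4,3)P 1/2 ✗
(4,4)Q 1/2 ✗
(5,0)Q 2/2 ✓
(5,1)Q 1/2 ✗
(5,2)P 0/1 ✗
For instance (0,2) has only 1/3 same-type neighbors, below 5/8.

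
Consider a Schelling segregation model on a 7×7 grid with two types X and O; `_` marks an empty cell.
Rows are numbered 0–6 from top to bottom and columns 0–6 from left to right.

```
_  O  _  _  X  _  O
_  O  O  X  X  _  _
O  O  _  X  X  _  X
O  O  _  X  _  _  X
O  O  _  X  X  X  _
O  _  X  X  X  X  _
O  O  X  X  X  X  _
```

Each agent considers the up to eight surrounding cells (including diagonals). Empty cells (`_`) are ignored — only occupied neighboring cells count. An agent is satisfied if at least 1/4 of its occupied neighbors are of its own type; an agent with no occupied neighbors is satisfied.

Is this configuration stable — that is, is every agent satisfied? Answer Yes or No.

(0,1)O 2/2 ✓
(0,4)X 2/2 ✓
(0,6)O 0/0 ✓
(1,1)O 4/4 ✓
(1,2)O 3/5 ✓
(1,3)X 4/5 ✓
(1,4)X 4/4 ✓
(2,0)O 4/4 ✓
(2,1)O 5/5 ✓
(2,3)X 4/5 ✓
(2,4)X 4/4 ✓
(2,6)X 1/1 ✓
(3,0)O 5/5 ✓
(3,1)O 5/5 ✓
(3,3)X 4/4 ✓
(3,6)X 2/2 ✓
(4,0)O 4/4 ✓
(4,1)O 4/5 ✓
(4,3)X 5/5 ✓
(4,4)X 6/6 ✓
(4,5)X 4/4 ✓
(5,0)O 4/4 ✓
(5,2)X 4/6 ✓
(5,3)X 7/7 ✓
(5,4)X 8/8 ✓
(5,5)X 5/5 ✓
(6,0)O 2/2 ✓
(6,1)O 2/4 ✓
(6,2)X 3/4 ✓
(6,3)X 5/5 ✓
(6,4)X 5/5 ✓
(6,5)X 3/3 ✓
All meet the threshold, so the configuration is stable.

Yes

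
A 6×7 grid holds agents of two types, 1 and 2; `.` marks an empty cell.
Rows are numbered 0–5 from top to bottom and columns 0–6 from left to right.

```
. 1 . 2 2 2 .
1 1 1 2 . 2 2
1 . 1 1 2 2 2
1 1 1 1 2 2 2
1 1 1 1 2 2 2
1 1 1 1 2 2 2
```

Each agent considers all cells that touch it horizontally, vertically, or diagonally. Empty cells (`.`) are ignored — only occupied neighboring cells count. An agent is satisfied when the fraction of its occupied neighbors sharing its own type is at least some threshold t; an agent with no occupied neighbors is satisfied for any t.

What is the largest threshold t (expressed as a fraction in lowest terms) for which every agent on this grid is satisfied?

Row 0: (0,1)1 3/3 · (0,3)2 2/3 · (0,4)2 4/4 · (0,5)2 3/3
Row 1: (1,0)1 3/3 · (1,1)1 5/5 · (1,2)1 4/6 · (1,3)2 3/6 · (1,5)2 6/6 · (1,6)2 4/4
Row 2: (2,0)1 4/4 · (2,2)1 6/7 · (2,3)1 4/7 · (2,4)2 5/7 · (2,5)2 7/7 · (2,6)2 5/5
Row 3: (3,0)1 4/4 · (3,1)1 7/7 · (3,2)1 7/7 · (3,3)1 5/8 · (3,4)2 5/8 · (3,5)2 8/8 · (3,6)2 5/5
Row 4: (4,0)1 5/5 · (4,1)1 8/8 · (4,2)1 8/8 · (4,3)1 5/8 · (4,4)2 5/8 · (4,5)2 8/8 · (4,6)2 5/5
Row 5: (5,0)1 3/3 · (5,1)1 5/5 · (5,2)1 5/5 · (5,3)1 3/5 · (5,4)2 3/5 · (5,5)2 5/5 · (5,6)2 3/3
The smallest same-type fraction is 3/6 at (1,3), which reduces to 1/2. Any threshold above that leaves this agent unsatisfied.

1/2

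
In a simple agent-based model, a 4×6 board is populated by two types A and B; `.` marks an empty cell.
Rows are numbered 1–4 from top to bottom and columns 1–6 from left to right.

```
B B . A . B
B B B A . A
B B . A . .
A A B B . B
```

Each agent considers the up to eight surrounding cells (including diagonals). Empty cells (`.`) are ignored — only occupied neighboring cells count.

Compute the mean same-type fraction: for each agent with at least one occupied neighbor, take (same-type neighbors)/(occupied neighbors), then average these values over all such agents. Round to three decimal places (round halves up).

0.551

(1,1)B 3/3
(1,2)B 4/4
(1,4)A 1/2
(1,6)B 0/1
(2,1)B 5/5
(2,2)B 6/6
(2,3)B 3/6
(2,4)A 2/3
(2,6)A 0/1
(3,1)B 3/5
(3,2)B 5/7
(3,4)A 1/4
(4,1)A 1/3
(4,2)A 1/4
(4,3)B 2/4
(4,4)B 1/2
(4,6)B — no occupied neighbors
Sum over 16 agents: 3/3 + 4/4 + 1/2 + 0/1 + 5/5 + 6/6 + 3/6 + 2/3 + 0/1 + 3/5 + 5/7 + 1/4 + 1/3 + 1/4 + 2/4 + 1/2 = 617/70; mean = 617/70 ÷ 16 = 617/1120 = 0.550892… → 0.551.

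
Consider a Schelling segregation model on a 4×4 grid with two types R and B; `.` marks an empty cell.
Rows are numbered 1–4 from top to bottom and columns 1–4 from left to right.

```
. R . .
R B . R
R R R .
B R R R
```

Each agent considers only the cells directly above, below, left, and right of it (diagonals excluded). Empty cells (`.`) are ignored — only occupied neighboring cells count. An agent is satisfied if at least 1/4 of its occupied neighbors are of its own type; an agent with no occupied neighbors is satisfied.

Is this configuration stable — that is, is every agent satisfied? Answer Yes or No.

No

Row 1: (1,2)R 0/1 ✗
Row 2: (2,1)R 1/2 ✓ · (2,2)B 0/3 ✗ · (2,4)R 0/0 ✓
Row 3: (3,1)R 2/3 ✓ · (3,2)R 3/4 ✓ · (3,3)R 2/2 ✓
Row 4: (4,1)B 0/2 ✗ · (4,2)R 2/3 ✓ · (4,3)R 3/3 ✓ · (4,4)R 1/1 ✓
For instance (1,2) has only 0/1 same-type neighbors, below 1/4.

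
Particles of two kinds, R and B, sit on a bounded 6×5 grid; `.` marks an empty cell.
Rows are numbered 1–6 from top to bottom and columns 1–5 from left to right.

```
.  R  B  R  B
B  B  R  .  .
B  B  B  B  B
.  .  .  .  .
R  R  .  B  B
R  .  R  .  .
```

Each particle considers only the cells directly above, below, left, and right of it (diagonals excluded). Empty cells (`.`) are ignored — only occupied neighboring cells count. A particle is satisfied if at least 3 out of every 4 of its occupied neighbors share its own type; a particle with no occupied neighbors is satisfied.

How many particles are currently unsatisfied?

(1,2)R 0/2 not
(1,3)B 0/3 not
(1,4)R 0/2 not
(1,5)B 0/1 not
(2,1)B 2/2 satisfied
(2,2)B 2/4 not
(2,3)R 0/3 not
(3,1)B 2/2 satisfied
(3,2)B 3/3 satisfied
(3,3)B 2/3 not
(3,4)B 2/2 satisfied
(3,5)B 1/1 satisfied
(5,1)R 2/2 satisfied
(5,2)R 1/1 satisfied
(5,4)B 1/1 satisfied
(5,5)B 1/1 satisfied
(6,1)R 1/1 satisfied
(6,3)R 0/0 satisfied
Unsatisfied: (1,2), (1,3), (1,4), (1,5), (2,2), (2,3), (3,3) — 7 in total.

7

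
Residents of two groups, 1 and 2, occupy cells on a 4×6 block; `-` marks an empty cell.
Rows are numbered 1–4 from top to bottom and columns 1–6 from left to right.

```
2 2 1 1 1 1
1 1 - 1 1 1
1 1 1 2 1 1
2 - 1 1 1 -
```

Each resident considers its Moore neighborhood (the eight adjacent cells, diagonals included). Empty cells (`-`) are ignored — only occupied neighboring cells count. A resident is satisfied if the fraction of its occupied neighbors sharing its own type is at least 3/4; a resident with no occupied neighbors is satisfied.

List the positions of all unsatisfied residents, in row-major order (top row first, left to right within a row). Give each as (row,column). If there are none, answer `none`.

(1,1)2 1/3 ✗
(1,2)2 1/4 ✗
(1,3)1 3/4 ✓
(1,4)1 4/4 ✓
(1,5)1 5/5 ✓
(1,6)1 3/3 ✓
(2,1)1 3/5 ✗
(2,2)1 5/7 ✗
(2,4)1 6/7 ✓
(2,5)1 7/8 ✓
(2,6)1 5/5 ✓
(3,1)1 3/4 ✓
(3,2)1 5/6 ✓
(3,3)1 5/6 ✓
(3,4)2 0/7 ✗
(3,5)1 6/7 ✓
(3,6)1 4/4 ✓
(4,1)2 0/2 ✗
(4,3)1 3/4 ✓
(4,4)1 4/5 ✓
(4,5)1 3/4 ✓

(1,1), (1,2), (2,1), (2,2), (3,4), (4,1)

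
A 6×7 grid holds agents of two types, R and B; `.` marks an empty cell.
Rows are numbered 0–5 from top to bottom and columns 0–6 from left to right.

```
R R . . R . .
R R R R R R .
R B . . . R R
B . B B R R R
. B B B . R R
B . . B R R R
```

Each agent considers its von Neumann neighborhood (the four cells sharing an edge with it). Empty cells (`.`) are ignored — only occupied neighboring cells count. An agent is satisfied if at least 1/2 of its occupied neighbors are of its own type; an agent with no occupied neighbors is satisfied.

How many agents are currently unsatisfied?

(0,0)R 2/2 ok
(0,1)R 2/2 ok
(0,4)R 1/1 ok
(1,0)R 3/3 ok
(1,1)R 3/4 ok
(1,2)R 2/2 ok
(1,3)R 2/2 ok
(1,4)R 3/3 ok
(1,5)R 2/2 ok
(2,0)R 1/3 unhappy
(2,1)B 0/2 unhappy
(2,5)R 3/3 ok
(2,6)R 2/2 ok
(3,0)B 0/1 unhappy
(3,2)B 2/2 ok
(3,3)B 2/3 ok
(3,4)R 1/2 ok
(3,5)R 4/4 ok
(3,6)R 3/3 ok
(4,1)B 1/1 ok
(4,2)B 3/3 ok
(4,3)B 3/3 ok
(4,5)R 3/3 ok
(4,6)R 3/3 ok
(5,0)B 0/0 ok
(5,3)B 1/2 ok
(5,4)R 1/2 ok
(5,5)R 3/3 ok
(5,6)R 2/2 ok
Unsatisfied: (2,0), (2,1), (3,0) — 3 in total.

3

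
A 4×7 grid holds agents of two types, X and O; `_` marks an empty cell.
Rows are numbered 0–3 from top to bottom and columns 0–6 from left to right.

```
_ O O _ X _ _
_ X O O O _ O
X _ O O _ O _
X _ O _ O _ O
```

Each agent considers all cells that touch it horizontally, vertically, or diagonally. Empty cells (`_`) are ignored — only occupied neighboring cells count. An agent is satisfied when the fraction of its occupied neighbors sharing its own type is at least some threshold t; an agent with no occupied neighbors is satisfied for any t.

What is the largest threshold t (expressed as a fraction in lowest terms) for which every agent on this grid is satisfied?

(0,1)O 2/3
(0,2)O 3/4
(0,4)X 0/2
(1,1)X 1/5
(1,2)O 5/6
(1,3)O 5/6
(1,4)O 3/4
(1,6)O 1/1
(2,0)X 2/2
(2,2)O 4/5
(2,3)O 6/6
(2,5)O 4/4
(3,0)X 1/1
(3,2)O 2/2
(3,4)O 2/2
(3,6)O 1/1
The smallest same-type fraction is 0/2 at (0,4), which reduces to 0/1. Any threshold above that leaves this agent unsatisfied.

0/1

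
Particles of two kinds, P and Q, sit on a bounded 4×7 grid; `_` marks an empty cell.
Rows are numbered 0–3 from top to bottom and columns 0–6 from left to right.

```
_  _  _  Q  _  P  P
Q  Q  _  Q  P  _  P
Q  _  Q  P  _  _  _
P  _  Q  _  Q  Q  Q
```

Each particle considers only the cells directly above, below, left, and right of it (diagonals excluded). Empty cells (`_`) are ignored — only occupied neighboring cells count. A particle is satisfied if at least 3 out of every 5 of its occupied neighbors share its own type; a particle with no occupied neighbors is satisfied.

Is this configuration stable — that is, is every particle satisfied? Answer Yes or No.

No

Row 0: (0,3)Q 1/1 ✓ · (0,5)P 1/1 ✓ · (0,6)P 2/2 ✓
Row 1: (1,0)Q 2/2 ✓ · (1,1)Q 1/1 ✓ · (1,3)Q 1/3 ✗ · (1,4)P 0/1 ✗ · (1,6)P 1/1 ✓
Row 2: (2,0)Q 1/2 ✗ · (2,2)Q 1/2 ✗ · (2,3)P 0/2 ✗
Row 3: (3,0)P 0/1 ✗ · (3,2)Q 1/1 ✓ · (3,4)Q 1/1 ✓ · (3,5)Q 2/2 ✓ · (3,6)Q 1/1 ✓
For instance (1,3) has only 1/3 same-type neighbors, below 3/5.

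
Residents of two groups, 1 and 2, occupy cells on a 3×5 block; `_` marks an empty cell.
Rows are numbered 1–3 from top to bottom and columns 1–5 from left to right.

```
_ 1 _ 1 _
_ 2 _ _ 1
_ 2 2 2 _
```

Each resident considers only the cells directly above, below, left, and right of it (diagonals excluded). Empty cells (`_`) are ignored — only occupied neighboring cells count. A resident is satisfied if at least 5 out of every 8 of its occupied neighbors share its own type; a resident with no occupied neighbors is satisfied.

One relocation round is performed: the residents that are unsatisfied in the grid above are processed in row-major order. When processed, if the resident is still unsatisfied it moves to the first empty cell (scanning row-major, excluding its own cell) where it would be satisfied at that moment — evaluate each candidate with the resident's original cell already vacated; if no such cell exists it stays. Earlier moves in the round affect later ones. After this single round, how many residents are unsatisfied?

Initially unsatisfied (in order): (1,2), (2,2).
  (1,2) → (1,1).
  (2,2): now satisfied by earlier moves; stays.
Resulting grid:
1 _ _ 1 _
_ 2 _ _ 1
_ 2 2 2 _
All satisfied now.

0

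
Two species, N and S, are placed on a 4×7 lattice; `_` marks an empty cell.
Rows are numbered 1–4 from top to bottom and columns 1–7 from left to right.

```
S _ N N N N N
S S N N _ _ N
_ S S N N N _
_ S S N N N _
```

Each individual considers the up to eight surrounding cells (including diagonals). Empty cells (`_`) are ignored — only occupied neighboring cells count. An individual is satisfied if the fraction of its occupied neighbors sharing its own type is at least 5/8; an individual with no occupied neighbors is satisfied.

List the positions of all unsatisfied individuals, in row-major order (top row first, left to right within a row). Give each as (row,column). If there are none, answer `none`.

(1,1)S 2/2 ok
(1,3)N 3/4 ok
(1,4)N 4/4 ok
(1,5)N 3/3 ok
(1,6)N 3/3 ok
(1,7)N 2/2 ok
(2,1)S 3/3 ok
(2,2)S 4/6 ok
(2,3)N 4/7 unhappy
(2,4)N 6/7 ok
(2,7)N 3/3 ok
(3,2)S 5/6 ok
(3,3)S 4/8 unhappy
(3,4)N 5/7 ok
(3,5)N 6/6 ok
(3,6)N 4/4 ok
(4,2)S 3/3 ok
(4,3)S 3/5 unhappy
(4,4)N 3/5 unhappy
(4,5)N 5/5 ok
(4,6)N 3/3 ok

(2,3), (3,3), (4,3), (4,4)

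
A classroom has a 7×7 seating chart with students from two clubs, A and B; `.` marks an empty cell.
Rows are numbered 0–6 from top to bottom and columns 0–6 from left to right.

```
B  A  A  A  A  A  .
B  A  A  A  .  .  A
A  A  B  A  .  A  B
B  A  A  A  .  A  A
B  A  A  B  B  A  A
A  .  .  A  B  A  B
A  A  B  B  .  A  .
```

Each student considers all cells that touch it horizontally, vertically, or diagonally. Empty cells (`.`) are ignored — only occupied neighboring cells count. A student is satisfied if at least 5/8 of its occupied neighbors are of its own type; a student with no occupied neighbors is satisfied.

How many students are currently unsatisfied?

Row 0: (0,0)B 1/3 unhappy · (0,1)A 3/5 unhappy · (0,2)A 5/5 ok · (0,3)A 4/4 ok · (0,4)A 3/3 ok · (0,5)A 2/2 ok
Row 1: (1,0)B 1/5 unhappy · (1,1)A 5/8 ok · (1,2)A 7/8 ok · (1,3)A 5/6 ok · (1,6)A 2/3 ok
Row 2: (2,0)A 3/5 unhappy · (2,1)A 5/8 ok · (2,2)B 0/8 unhappy · (2,3)A 4/5 ok · (2,5)A 3/4 ok · (2,6)B 0/4 unhappy
Row 3: (3,0)B 1/5 unhappy · (3,1)A 5/8 ok · (3,2)A 6/8 ok · (3,3)A 3/6 unhappy · (3,5)A 4/6 ok · (3,6)A 4/5 ok
Row 4: (4,0)B 1/4 unhappy · (4,1)A 4/6 ok · (4,2)A 5/6 ok · (4,3)B 2/6 unhappy · (4,4)B 2/7 unhappy · (4,5)A 4/7 unhappy · (4,6)A 4/5 ok
Row 5: (5,0)A 3/4 ok · (5,3)A 1/6 unhappy · (5,4)B 3/7 unhappy · (5,5)A 3/6 unhappy · (5,6)B 0/4 unhappy
Row 6: (6,0)A 2/2 ok · (6,1)A 2/3 ok · (6,2)B 1/3 unhappy · (6,3)B 2/3 ok · (6,5)A 1/3 unhappy
Unsatisfied: (0,0), (0,1), (1,0), (2,0), (2,2), (2,6), (3,0), (3,3), (4,0), (4,3), (4,4), (4,5), (5,3), (5,4), (5,5), (5,6), (6,2), (6,5) — 18 in total.

18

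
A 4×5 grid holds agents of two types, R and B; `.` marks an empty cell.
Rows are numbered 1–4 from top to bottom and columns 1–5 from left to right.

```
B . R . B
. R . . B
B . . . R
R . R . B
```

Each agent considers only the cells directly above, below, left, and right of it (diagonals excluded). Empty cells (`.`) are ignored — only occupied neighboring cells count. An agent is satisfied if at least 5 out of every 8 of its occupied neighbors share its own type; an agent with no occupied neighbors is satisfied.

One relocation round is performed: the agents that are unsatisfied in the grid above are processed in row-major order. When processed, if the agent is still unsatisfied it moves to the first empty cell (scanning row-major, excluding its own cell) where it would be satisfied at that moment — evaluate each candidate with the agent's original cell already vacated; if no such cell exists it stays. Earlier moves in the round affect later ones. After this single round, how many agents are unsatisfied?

Initially unsatisfied (in order): (2,5), (3,1), (3,5), (4,1), (4,5).
  (2,5) → (2,1).
  (3,1) → (2,4).
  (3,5) → (1,2).
  (4,1): now satisfied by earlier moves; stays.
  (4,5): now satisfied by earlier moves; stays.
Resulting grid:
B R R . B
B R . B .
. . . . .
R . R . B
Unsatisfied now: (1,1), (2,1), (2,2).

3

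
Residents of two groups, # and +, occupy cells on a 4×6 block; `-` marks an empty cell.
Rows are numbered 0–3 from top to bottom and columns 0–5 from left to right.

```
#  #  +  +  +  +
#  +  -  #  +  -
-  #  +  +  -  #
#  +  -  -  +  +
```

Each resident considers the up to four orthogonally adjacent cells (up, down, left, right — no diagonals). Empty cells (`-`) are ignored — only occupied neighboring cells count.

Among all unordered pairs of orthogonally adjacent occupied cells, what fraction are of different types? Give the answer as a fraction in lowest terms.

11/19

Scan each occupied cell's neighbors to the right and below so each pair is counted once.
Row 0: #(0,0)–#(0,1)= #(0,0)–#(1,0)= #(0,1)–+(0,2)≠ #(0,1)–+(1,1)≠ +(0,2)–+(0,3)= +(0,3)–+(0,4)= +(0,3)–#(1,3)≠ +(0,4)–+(0,5)= +(0,4)–+(1,4)=  → 3/9 unlike.
Row 1: #(1,0)–+(1,1)≠ +(1,1)–#(2,1)≠ #(1,3)–+(1,4)≠ #(1,3)–+(2,3)≠  → 4/4 unlike.
Row 2: #(2,1)–+(2,2)≠ #(2,1)–+(3,1)≠ +(2,2)–+(2,3)= #(2,5)–+(3,5)≠  → 3/4 unlike.
Row 3: #(3,0)–+(3,1)≠ +(3,4)–+(3,5)=  → 1/2 unlike.
Total adjacent occupied pairs: 19; unlike-type pairs: 11.
11/19 is already in lowest terms.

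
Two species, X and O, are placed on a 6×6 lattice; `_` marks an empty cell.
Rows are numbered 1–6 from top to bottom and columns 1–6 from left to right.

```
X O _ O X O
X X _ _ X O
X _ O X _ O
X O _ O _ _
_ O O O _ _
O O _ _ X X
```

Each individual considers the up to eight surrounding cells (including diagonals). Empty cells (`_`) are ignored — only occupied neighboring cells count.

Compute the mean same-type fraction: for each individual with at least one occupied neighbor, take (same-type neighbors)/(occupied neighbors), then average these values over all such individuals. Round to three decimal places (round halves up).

0.572

Row 1: (1,1)X 2/3 · (1,2)O 0/3 · (1,4)O 0/2 · (1,5)X 1/4 · (1,6)O 1/3
Row 2: (2,1)X 3/4 · (2,2)X 3/5 · (2,5)X 2/6 · (2,6)O 2/4
Row 3: (3,1)X 3/4 · (3,3)O 2/4 · (3,4)X 1/3 · (3,6)O 1/2
Row 4: (4,1)X 1/3 · (4,2)O 3/5 · (4,4)O 3/4
Row 5: (5,2)O 4/5 · (5,3)O 5/5 · (5,4)O 2/3
Row 6: (6,1)O 2/2 · (6,2)O 3/3 · (6,5)X 1/2 · (6,6)X 1/1
Sum over 23 individuals: 2/3 + 0/3 + 0/2 + 1/4 + 1/3 + 3/4 + 3/5 + 2/6 + 2/4 + 3/4 + 2/4 + 1/3 + 1/2 + 1/3 + 3/5 + 3/4 + 4/5 + 5/5 + 2/3 + 2/2 + 3/3 + 1/2 + 1/1 = 79/6; mean = 79/6 ÷ 23 = 79/138 = 0.572463… → 0.572.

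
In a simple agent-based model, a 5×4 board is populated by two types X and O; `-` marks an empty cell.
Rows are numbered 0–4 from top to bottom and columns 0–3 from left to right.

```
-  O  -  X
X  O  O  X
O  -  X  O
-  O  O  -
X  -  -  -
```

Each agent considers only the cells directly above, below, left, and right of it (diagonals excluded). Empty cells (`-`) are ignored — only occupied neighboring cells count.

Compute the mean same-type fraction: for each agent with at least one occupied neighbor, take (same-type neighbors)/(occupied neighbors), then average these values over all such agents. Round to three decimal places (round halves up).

(0,1)O 1/1
(0,3)X 1/1
(1,0)X 0/2
(1,1)O 2/3
(1,2)O 1/3
(1,3)X 1/3
(2,0)O 0/1
(2,2)X 0/3
(2,3)O 0/2
(3,1)O 1/1
(3,2)O 1/2
(4,0)X — no occupied neighbors
Sum over 11 agents: 1/1 + 1/1 + 0/2 + 2/3 + 1/3 + 1/3 + 0/1 + 0/3 + 0/2 + 1/1 + 1/2 = 29/6; mean = 29/6 ÷ 11 = 29/66 = 0.439393… → 0.439.

0.439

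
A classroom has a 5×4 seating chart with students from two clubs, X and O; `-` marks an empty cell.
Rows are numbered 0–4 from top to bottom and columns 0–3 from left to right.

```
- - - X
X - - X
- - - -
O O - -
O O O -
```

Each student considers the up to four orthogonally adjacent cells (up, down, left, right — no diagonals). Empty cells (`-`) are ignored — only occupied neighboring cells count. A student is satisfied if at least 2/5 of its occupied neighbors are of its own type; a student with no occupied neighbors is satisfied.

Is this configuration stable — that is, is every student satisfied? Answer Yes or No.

(0,3)X 1/1 ✓
(1,0)X 0/0 ✓
(1,3)X 1/1 ✓
(3,0)O 2/2 ✓
(3,1)O 2/2 ✓
(4,0)O 2/2 ✓
(4,1)O 3/3 ✓
(4,2)O 1/1 ✓
All meet the threshold, so the configuration is stable.

Yes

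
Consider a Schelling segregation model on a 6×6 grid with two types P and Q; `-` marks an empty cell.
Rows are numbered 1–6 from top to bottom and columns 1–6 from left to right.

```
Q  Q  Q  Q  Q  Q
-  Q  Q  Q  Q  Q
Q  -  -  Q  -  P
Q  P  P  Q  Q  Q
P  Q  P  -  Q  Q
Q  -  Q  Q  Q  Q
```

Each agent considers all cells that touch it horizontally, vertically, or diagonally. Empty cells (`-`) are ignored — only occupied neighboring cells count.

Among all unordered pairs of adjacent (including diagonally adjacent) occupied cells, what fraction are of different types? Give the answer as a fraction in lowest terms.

Scan each occupied cell's neighbors to the right and below (and the two forward diagonals) so each pair is counted once.
From row 1: 0 unlike of 19 pairs (running 0/19).
From row 2: 2 unlike of 10 pairs (running 2/29).
From row 3: 4 unlike of 7 pairs (running 6/36).
From row 4: 6 unlike of 18 pairs (running 12/54).
From row 5: 5 unlike of 13 pairs (running 17/67).
From row 6: 0 unlike of 3 pairs (running 17/70).
Total adjacent occupied pairs: 70; unlike-type pairs: 17.
17/70 is already in lowest terms.

17/70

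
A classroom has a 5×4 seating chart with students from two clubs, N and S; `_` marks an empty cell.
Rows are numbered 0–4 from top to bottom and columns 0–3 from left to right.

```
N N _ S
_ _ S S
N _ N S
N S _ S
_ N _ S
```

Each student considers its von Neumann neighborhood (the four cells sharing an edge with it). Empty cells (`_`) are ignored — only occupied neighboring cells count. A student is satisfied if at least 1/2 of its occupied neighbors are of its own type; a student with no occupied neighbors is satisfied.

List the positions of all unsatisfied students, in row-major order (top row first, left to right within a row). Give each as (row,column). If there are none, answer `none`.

(0,0)N 1/1 satisfied
(0,1)N 1/1 satisfied
(0,3)S 1/1 satisfied
(1,2)S 1/2 satisfied
(1,3)S 3/3 satisfied
(2,0)N 1/1 satisfied
(2,2)N 0/2 not
(2,3)S 2/3 satisfied
(3,0)N 1/2 satisfied
(3,1)S 0/2 not
(3,3)S 2/2 satisfied
(4,1)N 0/1 not
(4,3)S 1/1 satisfied

(2,2), (3,1), (4,1)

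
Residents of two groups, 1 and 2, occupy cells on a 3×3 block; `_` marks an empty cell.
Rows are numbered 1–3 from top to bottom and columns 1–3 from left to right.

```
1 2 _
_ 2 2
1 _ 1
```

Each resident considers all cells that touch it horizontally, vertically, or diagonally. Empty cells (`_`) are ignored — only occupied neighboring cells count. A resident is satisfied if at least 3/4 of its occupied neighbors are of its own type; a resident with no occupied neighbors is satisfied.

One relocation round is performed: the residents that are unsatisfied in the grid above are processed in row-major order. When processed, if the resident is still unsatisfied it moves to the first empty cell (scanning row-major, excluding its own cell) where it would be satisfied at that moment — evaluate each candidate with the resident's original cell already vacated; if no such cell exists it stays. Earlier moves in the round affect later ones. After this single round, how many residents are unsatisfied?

Initially unsatisfied (in order): (1,1), (1,2), (2,2), (2,3), (3,1), (3,3).
  (1,1): no empty cell satisfies it; stays.
  (1,2) → (1,3).
  (2,2): no empty cell satisfies it; stays.
  (2,3): no empty cell satisfies it; stays.
  (3,1): no empty cell satisfies it; stays.
  (3,3): no empty cell satisfies it; stays.
Resulting grid:
1 _ 2
_ 2 2
1 _ 1
Unsatisfied now: (1,1), (2,2), (2,3), (3,1), (3,3).

5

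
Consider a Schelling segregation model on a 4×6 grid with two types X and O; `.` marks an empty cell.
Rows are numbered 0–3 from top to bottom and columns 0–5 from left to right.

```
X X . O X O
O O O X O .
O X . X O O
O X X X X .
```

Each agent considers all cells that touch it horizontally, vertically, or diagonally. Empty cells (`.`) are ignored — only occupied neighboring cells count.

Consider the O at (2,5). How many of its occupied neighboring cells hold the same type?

2

Occupied neighbors of (2,5): (1,4)=O, (2,4)=O, (3,4)=X.
Same type (O): 2 of 3.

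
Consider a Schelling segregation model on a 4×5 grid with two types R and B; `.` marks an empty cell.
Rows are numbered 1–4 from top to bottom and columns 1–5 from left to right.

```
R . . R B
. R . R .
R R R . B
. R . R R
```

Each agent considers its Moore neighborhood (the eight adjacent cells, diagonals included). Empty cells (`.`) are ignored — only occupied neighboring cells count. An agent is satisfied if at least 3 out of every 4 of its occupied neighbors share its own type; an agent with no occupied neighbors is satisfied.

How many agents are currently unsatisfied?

Row 1: (1,1)R 1/1 ok · (1,4)R 1/2 unhappy · (1,5)B 0/2 unhappy
Row 2: (2,2)R 4/4 ok · (2,4)R 2/4 unhappy
Row 3: (3,1)R 3/3 ok · (3,2)R 4/4 ok · (3,3)R 5/5 ok · (3,5)B 0/3 unhappy
Row 4: (4,2)R 3/3 ok · (4,4)R 2/3 unhappy · (4,5)R 1/2 unhappy
Unsatisfied: (1,4), (1,5), (2,4), (3,5), (4,4), (4,5) — 6 in total.

6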